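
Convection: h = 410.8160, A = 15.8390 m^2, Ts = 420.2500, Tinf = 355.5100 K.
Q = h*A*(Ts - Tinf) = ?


dT = 64.7400 K
Q = 410.8160 * 15.8390 * 64.7400 = 421257.6528 W

421257.6528 W


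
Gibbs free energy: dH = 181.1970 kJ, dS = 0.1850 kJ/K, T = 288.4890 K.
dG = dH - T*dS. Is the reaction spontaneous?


T*dS = 288.4890 * 0.1850 = 53.3705 kJ
dG = 181.1970 - 53.3705 = 127.8265 kJ (non-spontaneous)

dG = 127.8265 kJ, non-spontaneous


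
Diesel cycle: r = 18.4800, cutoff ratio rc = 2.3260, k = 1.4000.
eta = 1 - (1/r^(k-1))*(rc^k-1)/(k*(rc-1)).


r^(k-1) = 3.2113
rc^k = 3.2603
eta = 0.6209 = 62.0853%

62.0853%


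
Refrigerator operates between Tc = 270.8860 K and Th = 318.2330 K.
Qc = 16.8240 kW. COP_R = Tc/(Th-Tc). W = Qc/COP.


COP = 270.8860 / 47.3470 = 5.7213
W = 16.8240 / 5.7213 = 2.9406 kW

COP = 5.7213, W = 2.9406 kW


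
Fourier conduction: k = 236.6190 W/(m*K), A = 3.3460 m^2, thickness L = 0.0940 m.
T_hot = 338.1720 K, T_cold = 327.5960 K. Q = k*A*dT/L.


dT = 10.5760 K
Q = 236.6190 * 3.3460 * 10.5760 / 0.0940 = 89077.7297 W

89077.7297 W


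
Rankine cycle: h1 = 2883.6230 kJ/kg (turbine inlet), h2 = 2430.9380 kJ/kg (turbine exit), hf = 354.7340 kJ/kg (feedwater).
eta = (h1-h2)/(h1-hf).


W = 452.6850 kJ/kg
Q_in = 2528.8890 kJ/kg
eta = 0.1790 = 17.9005%

eta = 17.9005%


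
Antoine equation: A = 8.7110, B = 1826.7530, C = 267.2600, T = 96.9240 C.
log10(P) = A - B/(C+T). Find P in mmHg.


C+T = 364.1840
B/(C+T) = 5.0160
log10(P) = 8.7110 - 5.0160 = 3.6950
P = 10^3.6950 = 4954.3122 mmHg

4954.3122 mmHg


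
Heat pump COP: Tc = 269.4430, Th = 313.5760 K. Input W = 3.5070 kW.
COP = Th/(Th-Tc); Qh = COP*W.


COP = 313.5760 / 44.1330 = 7.1053
Qh = 7.1053 * 3.5070 = 24.9181 kW

COP = 7.1053, Qh = 24.9181 kW


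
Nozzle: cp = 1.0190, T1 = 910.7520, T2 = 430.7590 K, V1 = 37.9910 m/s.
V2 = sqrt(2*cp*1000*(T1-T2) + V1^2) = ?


dT = 479.9930 K
2*cp*1000*dT = 978225.7340
V1^2 = 1443.3161
V2 = sqrt(979669.0501) = 989.7823 m/s

989.7823 m/s


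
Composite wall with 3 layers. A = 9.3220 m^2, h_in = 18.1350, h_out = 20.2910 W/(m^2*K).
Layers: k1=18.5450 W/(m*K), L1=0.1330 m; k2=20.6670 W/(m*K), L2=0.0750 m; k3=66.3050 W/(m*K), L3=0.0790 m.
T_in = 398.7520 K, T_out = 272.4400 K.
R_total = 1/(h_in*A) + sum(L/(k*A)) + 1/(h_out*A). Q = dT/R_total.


R_conv_in = 1/(18.1350*9.3220) = 0.0059
R_1 = 0.1330/(18.5450*9.3220) = 0.0008
R_2 = 0.0750/(20.6670*9.3220) = 0.0004
R_3 = 0.0790/(66.3050*9.3220) = 0.0001
R_conv_out = 1/(20.2910*9.3220) = 0.0053
R_total = 0.0125 K/W
Q = 126.3120 / 0.0125 = 10114.3252 W

R_total = 0.0125 K/W, Q = 10114.3252 W


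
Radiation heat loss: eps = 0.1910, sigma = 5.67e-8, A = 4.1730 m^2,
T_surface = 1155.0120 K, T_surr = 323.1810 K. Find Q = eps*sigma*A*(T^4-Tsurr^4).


T^4 = 1.7797e+12
Tsurr^4 = 1.0909e+10
Q = 0.1910 * 5.67e-8 * 4.1730 * 1.7688e+12 = 79935.6518 W

79935.6518 W


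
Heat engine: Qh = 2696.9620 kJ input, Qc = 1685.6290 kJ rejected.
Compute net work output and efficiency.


W = 2696.9620 - 1685.6290 = 1011.3330 kJ
eta = 1011.3330 / 2696.9620 = 0.3750 = 37.4990%

W = 1011.3330 kJ, eta = 37.4990%


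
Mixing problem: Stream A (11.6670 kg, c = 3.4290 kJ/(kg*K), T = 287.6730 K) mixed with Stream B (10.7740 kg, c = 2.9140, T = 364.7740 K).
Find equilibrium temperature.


num = 22960.9259
den = 71.4016
Tf = 321.5745 K

321.5745 K


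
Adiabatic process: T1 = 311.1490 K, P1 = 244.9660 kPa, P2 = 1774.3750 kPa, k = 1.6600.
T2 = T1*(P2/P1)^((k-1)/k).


(k-1)/k = 0.3976
(P2/P1)^exp = 2.1974
T2 = 311.1490 * 2.1974 = 683.7103 K

683.7103 K


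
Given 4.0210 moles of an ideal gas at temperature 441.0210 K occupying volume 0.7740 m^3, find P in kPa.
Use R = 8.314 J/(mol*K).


P = nRT/V = 4.0210 * 8.314 * 441.0210 / 0.7740
= 14743.5940 / 0.7740 = 19048.5711 Pa = 19.0486 kPa

19.0486 kPa


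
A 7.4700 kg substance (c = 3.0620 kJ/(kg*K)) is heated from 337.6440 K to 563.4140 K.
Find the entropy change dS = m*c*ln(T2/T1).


T2/T1 = 1.6687
ln(T2/T1) = 0.5120
dS = 7.4700 * 3.0620 * 0.5120 = 11.7116 kJ/K

11.7116 kJ/K


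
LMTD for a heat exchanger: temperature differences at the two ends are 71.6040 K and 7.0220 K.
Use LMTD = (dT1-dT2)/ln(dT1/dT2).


dT1/dT2 = 10.1971
ln(dT1/dT2) = 2.3221
LMTD = 64.5820 / 2.3221 = 27.8119 K

27.8119 K


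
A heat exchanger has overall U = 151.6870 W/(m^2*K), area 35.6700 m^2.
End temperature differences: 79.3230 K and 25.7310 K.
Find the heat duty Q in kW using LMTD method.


LMTD = 47.6021 K
Q = 151.6870 * 35.6700 * 47.6021 = 257559.7465 W = 257.5597 kW

257.5597 kW


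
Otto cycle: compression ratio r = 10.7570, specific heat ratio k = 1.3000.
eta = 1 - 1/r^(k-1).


r^(k-1) = 2.0394
eta = 1 - 1/2.0394 = 0.5097 = 50.9665%

50.9665%


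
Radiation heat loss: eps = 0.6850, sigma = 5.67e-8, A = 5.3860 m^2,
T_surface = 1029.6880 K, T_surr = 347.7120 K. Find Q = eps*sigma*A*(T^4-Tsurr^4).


T^4 = 1.1241e+12
Tsurr^4 = 1.4618e+10
Q = 0.6850 * 5.67e-8 * 5.3860 * 1.1095e+12 = 232101.6633 W

232101.6633 W


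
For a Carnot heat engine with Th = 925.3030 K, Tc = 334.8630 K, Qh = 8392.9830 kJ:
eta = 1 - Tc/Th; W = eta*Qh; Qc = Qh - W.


eta = 1 - 334.8630/925.3030 = 0.6381
W = 0.6381 * 8392.9830 = 5355.6001 kJ
Qc = 8392.9830 - 5355.6001 = 3037.3829 kJ

eta = 63.8104%, W = 5355.6001 kJ, Qc = 3037.3829 kJ


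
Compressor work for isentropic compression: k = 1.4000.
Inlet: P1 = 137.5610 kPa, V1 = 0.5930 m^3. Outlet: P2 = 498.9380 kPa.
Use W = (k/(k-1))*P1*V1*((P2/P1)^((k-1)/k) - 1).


(k-1)/k = 0.2857
(P2/P1)^exp = 1.4450
W = 3.5000 * 137.5610 * 0.5930 * (1.4450 - 1) = 127.0547 kJ

127.0547 kJ


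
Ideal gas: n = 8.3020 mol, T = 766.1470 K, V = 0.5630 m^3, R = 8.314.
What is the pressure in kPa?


P = nRT/V = 8.3020 * 8.314 * 766.1470 / 0.5630
= 52881.6326 / 0.5630 = 93928.2995 Pa = 93.9283 kPa

93.9283 kPa


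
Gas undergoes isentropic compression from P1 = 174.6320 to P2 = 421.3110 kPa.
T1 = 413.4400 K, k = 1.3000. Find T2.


(k-1)/k = 0.2308
(P2/P1)^exp = 1.2254
T2 = 413.4400 * 1.2254 = 506.6136 K

506.6136 K


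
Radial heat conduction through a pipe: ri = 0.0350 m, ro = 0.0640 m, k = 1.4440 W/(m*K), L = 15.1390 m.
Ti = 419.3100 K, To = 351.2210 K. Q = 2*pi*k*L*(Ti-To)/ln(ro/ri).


dT = 68.0890 K
ln(ro/ri) = 0.6035
Q = 2*pi*1.4440*15.1390*68.0890 / 0.6035 = 15495.9687 W

15495.9687 W


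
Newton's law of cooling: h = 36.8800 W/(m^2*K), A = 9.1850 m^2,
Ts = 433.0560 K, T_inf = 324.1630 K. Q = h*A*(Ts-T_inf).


dT = 108.8930 K
Q = 36.8800 * 9.1850 * 108.8930 = 36886.7197 W

36886.7197 W


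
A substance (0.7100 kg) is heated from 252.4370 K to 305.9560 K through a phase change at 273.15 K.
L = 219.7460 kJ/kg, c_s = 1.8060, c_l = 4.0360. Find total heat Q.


Q1 (sensible, solid) = 0.7100 * 1.8060 * 20.7130 = 26.5595 kJ
Q2 (latent) = 0.7100 * 219.7460 = 156.0197 kJ
Q3 (sensible, liquid) = 0.7100 * 4.0360 * 32.8060 = 94.0076 kJ
Q_total = 276.5867 kJ

276.5867 kJ


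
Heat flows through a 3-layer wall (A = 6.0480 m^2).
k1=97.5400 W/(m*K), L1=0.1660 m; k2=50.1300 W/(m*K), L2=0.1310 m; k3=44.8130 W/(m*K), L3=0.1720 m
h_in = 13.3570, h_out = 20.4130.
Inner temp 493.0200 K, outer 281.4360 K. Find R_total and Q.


R_conv_in = 1/(13.3570*6.0480) = 0.0124
R_1 = 0.1660/(97.5400*6.0480) = 0.0003
R_2 = 0.1310/(50.1300*6.0480) = 0.0004
R_3 = 0.1720/(44.8130*6.0480) = 0.0006
R_conv_out = 1/(20.4130*6.0480) = 0.0081
R_total = 0.0218 K/W
Q = 211.5840 / 0.0218 = 9693.7520 W

R_total = 0.0218 K/W, Q = 9693.7520 W


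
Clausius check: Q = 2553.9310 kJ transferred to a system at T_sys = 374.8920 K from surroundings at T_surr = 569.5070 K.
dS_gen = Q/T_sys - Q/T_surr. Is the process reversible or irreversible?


dS_sys = 2553.9310/374.8920 = 6.8124 kJ/K
dS_surr = -2553.9310/569.5070 = -4.4845 kJ/K
dS_gen = 6.8124 - 4.4845 = 2.3280 kJ/K (irreversible)

dS_gen = 2.3280 kJ/K, irreversible


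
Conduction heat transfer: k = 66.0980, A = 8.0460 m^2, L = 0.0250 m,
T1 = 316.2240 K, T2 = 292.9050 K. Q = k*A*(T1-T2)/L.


dT = 23.3190 K
Q = 66.0980 * 8.0460 * 23.3190 / 0.0250 = 496064.6281 W

496064.6281 W


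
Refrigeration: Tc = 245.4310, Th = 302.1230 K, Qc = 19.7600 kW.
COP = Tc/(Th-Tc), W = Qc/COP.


COP = 245.4310 / 56.6920 = 4.3292
W = 19.7600 / 4.3292 = 4.5644 kW

COP = 4.3292, W = 4.5644 kW


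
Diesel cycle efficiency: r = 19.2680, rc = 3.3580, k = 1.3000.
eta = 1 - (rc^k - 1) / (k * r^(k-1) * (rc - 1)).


r^(k-1) = 2.4291
rc^k = 4.8295
eta = 0.4857 = 48.5711%

48.5711%


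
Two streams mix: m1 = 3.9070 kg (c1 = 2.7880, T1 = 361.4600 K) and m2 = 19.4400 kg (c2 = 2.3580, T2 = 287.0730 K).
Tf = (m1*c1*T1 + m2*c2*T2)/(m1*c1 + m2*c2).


num = 17096.5697
den = 56.7322
Tf = 301.3555 K

301.3555 K


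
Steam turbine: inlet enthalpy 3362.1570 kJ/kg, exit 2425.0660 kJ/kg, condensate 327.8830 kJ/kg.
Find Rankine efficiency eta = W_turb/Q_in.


W = 937.0910 kJ/kg
Q_in = 3034.2740 kJ/kg
eta = 0.3088 = 30.8835%

eta = 30.8835%


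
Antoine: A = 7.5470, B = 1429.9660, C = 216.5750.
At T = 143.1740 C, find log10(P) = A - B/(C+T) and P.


C+T = 359.7490
B/(C+T) = 3.9749
log10(P) = 7.5470 - 3.9749 = 3.5721
P = 10^3.5721 = 3733.3683 mmHg

3733.3683 mmHg


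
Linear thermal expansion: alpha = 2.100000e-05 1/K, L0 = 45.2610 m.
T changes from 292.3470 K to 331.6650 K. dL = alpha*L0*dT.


dT = 39.3180 K
dL = 2.100000e-05 * 45.2610 * 39.3180 = 0.037371 m
L_final = 45.298371 m

dL = 0.037371 m


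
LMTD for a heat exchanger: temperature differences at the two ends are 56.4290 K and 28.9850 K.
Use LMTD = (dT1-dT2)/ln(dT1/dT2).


dT1/dT2 = 1.9468
ln(dT1/dT2) = 0.6662
LMTD = 27.4440 / 0.6662 = 41.1945 K

41.1945 K


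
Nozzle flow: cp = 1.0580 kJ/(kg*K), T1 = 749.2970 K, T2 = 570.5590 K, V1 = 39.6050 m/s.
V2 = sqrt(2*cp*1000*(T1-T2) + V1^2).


dT = 178.7380 K
2*cp*1000*dT = 378209.6080
V1^2 = 1568.5560
V2 = sqrt(379778.1640) = 616.2614 m/s

616.2614 m/s


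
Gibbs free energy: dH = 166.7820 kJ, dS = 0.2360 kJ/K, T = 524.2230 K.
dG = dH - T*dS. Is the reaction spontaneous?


T*dS = 524.2230 * 0.2360 = 123.7166 kJ
dG = 166.7820 - 123.7166 = 43.0654 kJ (non-spontaneous)

dG = 43.0654 kJ, non-spontaneous


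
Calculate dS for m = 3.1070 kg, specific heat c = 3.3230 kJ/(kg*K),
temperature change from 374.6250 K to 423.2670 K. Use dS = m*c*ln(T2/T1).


T2/T1 = 1.1298
ln(T2/T1) = 0.1221
dS = 3.1070 * 3.3230 * 0.1221 = 1.2604 kJ/K

1.2604 kJ/K


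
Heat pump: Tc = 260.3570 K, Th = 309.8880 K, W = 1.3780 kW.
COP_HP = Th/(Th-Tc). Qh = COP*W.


COP = 309.8880 / 49.5310 = 6.2564
Qh = 6.2564 * 1.3780 = 8.6214 kW

COP = 6.2564, Qh = 8.6214 kW


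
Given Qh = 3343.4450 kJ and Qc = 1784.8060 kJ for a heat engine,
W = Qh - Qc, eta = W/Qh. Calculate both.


W = 3343.4450 - 1784.8060 = 1558.6390 kJ
eta = 1558.6390 / 3343.4450 = 0.4662 = 46.6178%

W = 1558.6390 kJ, eta = 46.6178%


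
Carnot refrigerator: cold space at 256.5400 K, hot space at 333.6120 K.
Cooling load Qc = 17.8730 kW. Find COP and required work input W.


COP = 256.5400 / 77.0720 = 3.3286
W = 17.8730 / 3.3286 = 5.3696 kW

COP = 3.3286, W = 5.3696 kW


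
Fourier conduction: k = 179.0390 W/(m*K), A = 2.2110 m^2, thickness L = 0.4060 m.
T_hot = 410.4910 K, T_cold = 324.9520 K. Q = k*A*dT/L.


dT = 85.5390 K
Q = 179.0390 * 2.2110 * 85.5390 / 0.4060 = 83401.6267 W

83401.6267 W


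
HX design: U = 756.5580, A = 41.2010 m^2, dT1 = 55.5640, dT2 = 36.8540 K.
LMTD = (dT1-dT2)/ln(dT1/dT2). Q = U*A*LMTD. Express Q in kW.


LMTD = 45.5706 K
Q = 756.5580 * 41.2010 * 45.5706 = 1420480.0325 W = 1420.4800 kW

1420.4800 kW


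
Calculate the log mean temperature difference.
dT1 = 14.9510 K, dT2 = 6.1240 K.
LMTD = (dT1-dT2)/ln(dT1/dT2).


dT1/dT2 = 2.4414
ln(dT1/dT2) = 0.8926
LMTD = 8.8270 / 0.8926 = 9.8895 K

9.8895 K


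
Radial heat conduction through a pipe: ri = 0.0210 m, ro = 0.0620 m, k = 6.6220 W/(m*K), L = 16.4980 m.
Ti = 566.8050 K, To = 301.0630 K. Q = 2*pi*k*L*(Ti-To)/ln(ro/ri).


dT = 265.7420 K
ln(ro/ri) = 1.0826
Q = 2*pi*6.6220*16.4980*265.7420 / 1.0826 = 168495.2754 W

168495.2754 W


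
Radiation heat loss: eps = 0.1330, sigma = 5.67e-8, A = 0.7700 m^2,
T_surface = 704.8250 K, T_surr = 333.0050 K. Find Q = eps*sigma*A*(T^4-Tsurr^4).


T^4 = 2.4679e+11
Tsurr^4 = 1.2297e+10
Q = 0.1330 * 5.67e-8 * 0.7700 * 2.3449e+11 = 1361.6097 W

1361.6097 W


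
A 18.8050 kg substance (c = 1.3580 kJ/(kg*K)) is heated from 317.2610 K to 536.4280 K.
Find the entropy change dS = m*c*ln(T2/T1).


T2/T1 = 1.6908
ln(T2/T1) = 0.5252
dS = 18.8050 * 1.3580 * 0.5252 = 13.4123 kJ/K

13.4123 kJ/K


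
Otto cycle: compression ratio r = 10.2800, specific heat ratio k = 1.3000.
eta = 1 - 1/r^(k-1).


r^(k-1) = 2.0119
eta = 1 - 1/2.0119 = 0.5029 = 50.2948%

50.2948%


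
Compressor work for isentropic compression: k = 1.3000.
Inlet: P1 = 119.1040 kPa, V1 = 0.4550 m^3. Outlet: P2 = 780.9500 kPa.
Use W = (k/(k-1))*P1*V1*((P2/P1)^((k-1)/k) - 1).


(k-1)/k = 0.2308
(P2/P1)^exp = 1.5434
W = 4.3333 * 119.1040 * 0.4550 * (1.5434 - 1) = 127.6001 kJ

127.6001 kJ


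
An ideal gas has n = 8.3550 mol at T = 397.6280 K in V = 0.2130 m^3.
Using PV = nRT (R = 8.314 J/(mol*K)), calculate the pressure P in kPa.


P = nRT/V = 8.3550 * 8.314 * 397.6280 / 0.2130
= 27620.6206 / 0.2130 = 129674.2753 Pa = 129.6743 kPa

129.6743 kPa


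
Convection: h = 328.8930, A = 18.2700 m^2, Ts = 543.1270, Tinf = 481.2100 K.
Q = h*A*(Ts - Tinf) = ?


dT = 61.9170 K
Q = 328.8930 * 18.2700 * 61.9170 = 372051.5202 W

372051.5202 W


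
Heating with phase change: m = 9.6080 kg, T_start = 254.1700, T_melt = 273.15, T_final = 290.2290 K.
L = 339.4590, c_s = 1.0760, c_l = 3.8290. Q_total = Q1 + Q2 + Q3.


Q1 (sensible, solid) = 9.6080 * 1.0760 * 18.9800 = 196.2192 kJ
Q2 (latent) = 9.6080 * 339.4590 = 3261.5221 kJ
Q3 (sensible, liquid) = 9.6080 * 3.8290 * 17.0790 = 628.3199 kJ
Q_total = 4086.0611 kJ

4086.0611 kJ


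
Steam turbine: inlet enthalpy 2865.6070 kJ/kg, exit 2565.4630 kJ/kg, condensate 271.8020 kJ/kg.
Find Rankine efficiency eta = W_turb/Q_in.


W = 300.1440 kJ/kg
Q_in = 2593.8050 kJ/kg
eta = 0.1157 = 11.5716%

eta = 11.5716%


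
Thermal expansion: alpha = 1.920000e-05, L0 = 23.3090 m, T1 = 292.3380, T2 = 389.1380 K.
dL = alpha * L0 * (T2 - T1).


dT = 96.8000 K
dL = 1.920000e-05 * 23.3090 * 96.8000 = 0.043321 m
L_final = 23.352321 m

dL = 0.043321 m


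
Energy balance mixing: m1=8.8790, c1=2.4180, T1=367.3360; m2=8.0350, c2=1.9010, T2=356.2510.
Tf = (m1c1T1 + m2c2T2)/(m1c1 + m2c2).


num = 13328.0600
den = 36.7440
Tf = 362.7279 K

362.7279 K


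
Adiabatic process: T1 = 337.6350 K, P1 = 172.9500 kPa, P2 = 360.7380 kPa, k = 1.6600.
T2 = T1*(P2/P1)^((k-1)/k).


(k-1)/k = 0.3976
(P2/P1)^exp = 1.3395
T2 = 337.6350 * 1.3395 = 452.2584 K

452.2584 K


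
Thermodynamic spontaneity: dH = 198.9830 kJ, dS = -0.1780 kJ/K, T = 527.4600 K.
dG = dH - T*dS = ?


T*dS = 527.4600 * -0.1780 = -93.8879 kJ
dG = 198.9830 + 93.8879 = 292.8709 kJ (non-spontaneous)

dG = 292.8709 kJ, non-spontaneous


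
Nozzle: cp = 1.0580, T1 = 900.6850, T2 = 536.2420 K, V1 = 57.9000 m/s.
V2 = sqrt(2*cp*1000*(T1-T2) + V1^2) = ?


dT = 364.4430 K
2*cp*1000*dT = 771161.3880
V1^2 = 3352.4100
V2 = sqrt(774513.7980) = 880.0647 m/s

880.0647 m/s


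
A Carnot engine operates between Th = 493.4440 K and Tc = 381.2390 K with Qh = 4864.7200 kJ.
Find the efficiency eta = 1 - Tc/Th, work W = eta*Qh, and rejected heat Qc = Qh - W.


eta = 1 - 381.2390/493.4440 = 0.2274
W = 0.2274 * 4864.7200 = 1106.1963 kJ
Qc = 4864.7200 - 1106.1963 = 3758.5237 kJ

eta = 22.7392%, W = 1106.1963 kJ, Qc = 3758.5237 kJ


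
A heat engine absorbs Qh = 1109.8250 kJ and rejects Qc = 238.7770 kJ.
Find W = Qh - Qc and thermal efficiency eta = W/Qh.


W = 1109.8250 - 238.7770 = 871.0480 kJ
eta = 871.0480 / 1109.8250 = 0.7849 = 78.4852%

W = 871.0480 kJ, eta = 78.4852%


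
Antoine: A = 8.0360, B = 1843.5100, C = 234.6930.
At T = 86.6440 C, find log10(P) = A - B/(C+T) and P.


C+T = 321.3370
B/(C+T) = 5.7370
log10(P) = 8.0360 - 5.7370 = 2.2990
P = 10^2.2990 = 199.0679 mmHg

199.0679 mmHg


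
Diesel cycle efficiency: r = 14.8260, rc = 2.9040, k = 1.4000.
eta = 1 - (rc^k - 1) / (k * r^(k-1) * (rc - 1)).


r^(k-1) = 2.9404
rc^k = 4.4483
eta = 0.5601 = 56.0051%

56.0051%


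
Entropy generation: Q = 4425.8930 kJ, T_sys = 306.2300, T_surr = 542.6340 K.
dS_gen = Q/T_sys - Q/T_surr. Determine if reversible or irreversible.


dS_sys = 4425.8930/306.2300 = 14.4528 kJ/K
dS_surr = -4425.8930/542.6340 = -8.1563 kJ/K
dS_gen = 14.4528 - 8.1563 = 6.2965 kJ/K (irreversible)

dS_gen = 6.2965 kJ/K, irreversible


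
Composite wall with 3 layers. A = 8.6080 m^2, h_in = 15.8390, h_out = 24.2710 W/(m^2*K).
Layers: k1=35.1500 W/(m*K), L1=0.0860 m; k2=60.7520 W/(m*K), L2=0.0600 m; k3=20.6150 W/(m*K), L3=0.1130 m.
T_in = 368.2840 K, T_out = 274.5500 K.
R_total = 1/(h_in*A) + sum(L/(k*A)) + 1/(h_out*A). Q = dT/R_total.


R_conv_in = 1/(15.8390*8.6080) = 0.0073
R_1 = 0.0860/(35.1500*8.6080) = 0.0003
R_2 = 0.0600/(60.7520*8.6080) = 0.0001
R_3 = 0.1130/(20.6150*8.6080) = 0.0006
R_conv_out = 1/(24.2710*8.6080) = 0.0048
R_total = 0.0132 K/W
Q = 93.7340 / 0.0132 = 7124.4571 W

R_total = 0.0132 K/W, Q = 7124.4571 W


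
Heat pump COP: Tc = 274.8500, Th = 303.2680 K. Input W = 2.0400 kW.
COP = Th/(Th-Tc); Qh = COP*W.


COP = 303.2680 / 28.4180 = 10.6717
Qh = 10.6717 * 2.0400 = 21.7702 kW

COP = 10.6717, Qh = 21.7702 kW


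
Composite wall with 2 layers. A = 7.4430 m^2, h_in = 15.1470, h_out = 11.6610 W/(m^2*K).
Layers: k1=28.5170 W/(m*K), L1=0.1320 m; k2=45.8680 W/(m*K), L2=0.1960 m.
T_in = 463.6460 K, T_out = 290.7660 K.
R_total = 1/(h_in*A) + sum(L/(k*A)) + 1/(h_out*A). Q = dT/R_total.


R_conv_in = 1/(15.1470*7.4430) = 0.0089
R_1 = 0.1320/(28.5170*7.4430) = 0.0006
R_2 = 0.1960/(45.8680*7.4430) = 0.0006
R_conv_out = 1/(11.6610*7.4430) = 0.0115
R_total = 0.0216 K/W
Q = 172.8800 / 0.0216 = 8008.2485 W

R_total = 0.0216 K/W, Q = 8008.2485 W


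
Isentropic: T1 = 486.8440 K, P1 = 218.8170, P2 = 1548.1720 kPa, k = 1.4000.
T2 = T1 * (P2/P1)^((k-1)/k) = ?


(k-1)/k = 0.2857
(P2/P1)^exp = 1.7490
T2 = 486.8440 * 1.7490 = 851.4755 K

851.4755 K


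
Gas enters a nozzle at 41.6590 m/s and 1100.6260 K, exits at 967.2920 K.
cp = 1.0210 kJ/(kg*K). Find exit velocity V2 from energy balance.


dT = 133.3340 K
2*cp*1000*dT = 272268.0280
V1^2 = 1735.4723
V2 = sqrt(274003.5003) = 523.4534 m/s

523.4534 m/s


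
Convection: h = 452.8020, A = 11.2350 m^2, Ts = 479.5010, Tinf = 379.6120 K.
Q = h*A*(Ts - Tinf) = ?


dT = 99.8890 K
Q = 452.8020 * 11.2350 * 99.8890 = 508158.3644 W

508158.3644 W


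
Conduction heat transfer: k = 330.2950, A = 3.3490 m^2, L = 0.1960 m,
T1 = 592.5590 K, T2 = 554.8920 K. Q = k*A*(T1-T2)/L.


dT = 37.6670 K
Q = 330.2950 * 3.3490 * 37.6670 / 0.1960 = 212579.8556 W

212579.8556 W


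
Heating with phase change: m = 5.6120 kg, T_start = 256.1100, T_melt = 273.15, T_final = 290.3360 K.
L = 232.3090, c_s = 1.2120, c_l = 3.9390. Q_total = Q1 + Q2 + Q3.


Q1 (sensible, solid) = 5.6120 * 1.2120 * 17.0400 = 115.9017 kJ
Q2 (latent) = 5.6120 * 232.3090 = 1303.7181 kJ
Q3 (sensible, liquid) = 5.6120 * 3.9390 * 17.1860 = 379.9080 kJ
Q_total = 1799.5278 kJ

1799.5278 kJ


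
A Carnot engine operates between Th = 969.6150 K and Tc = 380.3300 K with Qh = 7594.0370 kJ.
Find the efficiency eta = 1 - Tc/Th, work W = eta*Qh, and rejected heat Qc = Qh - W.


eta = 1 - 380.3300/969.6150 = 0.6078
W = 0.6078 * 7594.0370 = 4615.2876 kJ
Qc = 7594.0370 - 4615.2876 = 2978.7494 kJ

eta = 60.7752%, W = 4615.2876 kJ, Qc = 2978.7494 kJ


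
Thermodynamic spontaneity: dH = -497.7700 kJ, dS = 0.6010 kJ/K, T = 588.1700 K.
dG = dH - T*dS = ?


T*dS = 588.1700 * 0.6010 = 353.4902 kJ
dG = -497.7700 - 353.4902 = -851.2602 kJ (spontaneous)

dG = -851.2602 kJ, spontaneous


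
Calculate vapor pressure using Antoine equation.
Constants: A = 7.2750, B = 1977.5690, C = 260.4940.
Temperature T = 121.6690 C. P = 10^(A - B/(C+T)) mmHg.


C+T = 382.1630
B/(C+T) = 5.1747
log10(P) = 7.2750 - 5.1747 = 2.1003
P = 10^2.1003 = 125.9870 mmHg

125.9870 mmHg


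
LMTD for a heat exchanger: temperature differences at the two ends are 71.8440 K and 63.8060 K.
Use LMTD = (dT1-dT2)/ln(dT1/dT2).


dT1/dT2 = 1.1260
ln(dT1/dT2) = 0.1186
LMTD = 8.0380 / 0.1186 = 67.7455 K

67.7455 K


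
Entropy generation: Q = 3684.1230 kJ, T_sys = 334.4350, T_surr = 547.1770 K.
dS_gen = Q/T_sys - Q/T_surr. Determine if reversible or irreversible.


dS_sys = 3684.1230/334.4350 = 11.0160 kJ/K
dS_surr = -3684.1230/547.1770 = -6.7330 kJ/K
dS_gen = 11.0160 - 6.7330 = 4.2830 kJ/K (irreversible)

dS_gen = 4.2830 kJ/K, irreversible


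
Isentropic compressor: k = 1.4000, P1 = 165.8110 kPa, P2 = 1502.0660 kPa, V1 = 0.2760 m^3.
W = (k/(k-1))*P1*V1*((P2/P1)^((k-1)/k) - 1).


(k-1)/k = 0.2857
(P2/P1)^exp = 1.8769
W = 3.5000 * 165.8110 * 0.2760 * (1.8769 - 1) = 140.4623 kJ

140.4623 kJ


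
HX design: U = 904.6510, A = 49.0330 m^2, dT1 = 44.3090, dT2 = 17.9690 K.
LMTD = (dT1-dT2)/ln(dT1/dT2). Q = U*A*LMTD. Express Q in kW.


LMTD = 29.1843 K
Q = 904.6510 * 49.0330 * 29.1843 = 1294550.3841 W = 1294.5504 kW

1294.5504 kW


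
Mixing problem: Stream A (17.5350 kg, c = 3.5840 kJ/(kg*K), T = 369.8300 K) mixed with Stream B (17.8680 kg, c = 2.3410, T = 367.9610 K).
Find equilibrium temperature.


num = 38633.5653
den = 104.6744
Tf = 369.0831 K

369.0831 K


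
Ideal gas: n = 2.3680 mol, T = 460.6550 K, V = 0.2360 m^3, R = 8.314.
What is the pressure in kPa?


P = nRT/V = 2.3680 * 8.314 * 460.6550 / 0.2360
= 9069.1693 / 0.2360 = 38428.6833 Pa = 38.4287 kPa

38.4287 kPa


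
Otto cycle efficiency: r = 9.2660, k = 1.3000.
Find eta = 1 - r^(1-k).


r^(k-1) = 1.9501
eta = 1 - 1/1.9501 = 0.4872 = 48.7219%

48.7219%


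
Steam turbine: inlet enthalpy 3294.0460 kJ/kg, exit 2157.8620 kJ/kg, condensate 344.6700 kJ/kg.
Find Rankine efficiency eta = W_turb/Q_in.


W = 1136.1840 kJ/kg
Q_in = 2949.3760 kJ/kg
eta = 0.3852 = 38.5229%

eta = 38.5229%


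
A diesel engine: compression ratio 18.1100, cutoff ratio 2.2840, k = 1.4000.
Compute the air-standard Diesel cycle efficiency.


r^(k-1) = 3.1854
rc^k = 3.1782
eta = 0.6196 = 61.9611%

61.9611%


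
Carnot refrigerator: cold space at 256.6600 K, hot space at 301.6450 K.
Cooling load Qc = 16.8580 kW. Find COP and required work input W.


COP = 256.6600 / 44.9850 = 5.7055
W = 16.8580 / 5.7055 = 2.9547 kW

COP = 5.7055, W = 2.9547 kW


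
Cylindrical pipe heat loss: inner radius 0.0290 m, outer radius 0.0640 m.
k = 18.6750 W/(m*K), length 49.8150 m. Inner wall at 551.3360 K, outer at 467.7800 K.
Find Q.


dT = 83.5560 K
ln(ro/ri) = 0.7916
Q = 2*pi*18.6750*49.8150*83.5560 / 0.7916 = 616991.8998 W

616991.8998 W


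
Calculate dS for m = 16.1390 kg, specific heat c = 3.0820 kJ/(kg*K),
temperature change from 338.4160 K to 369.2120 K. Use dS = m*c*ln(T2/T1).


T2/T1 = 1.0910
ln(T2/T1) = 0.0871
dS = 16.1390 * 3.0820 * 0.0871 = 4.3321 kJ/K

4.3321 kJ/K


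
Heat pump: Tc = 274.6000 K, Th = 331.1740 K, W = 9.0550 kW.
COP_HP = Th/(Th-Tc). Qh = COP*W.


COP = 331.1740 / 56.5740 = 5.8538
Qh = 5.8538 * 9.0550 = 53.0063 kW

COP = 5.8538, Qh = 53.0063 kW


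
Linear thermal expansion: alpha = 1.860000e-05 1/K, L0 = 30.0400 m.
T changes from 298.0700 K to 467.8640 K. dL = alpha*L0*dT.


dT = 169.7940 K
dL = 1.860000e-05 * 30.0400 * 169.7940 = 0.094871 m
L_final = 30.134871 m

dL = 0.094871 m


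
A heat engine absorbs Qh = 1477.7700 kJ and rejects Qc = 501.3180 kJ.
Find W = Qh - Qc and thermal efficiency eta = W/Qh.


W = 1477.7700 - 501.3180 = 976.4520 kJ
eta = 976.4520 / 1477.7700 = 0.6608 = 66.0760%

W = 976.4520 kJ, eta = 66.0760%


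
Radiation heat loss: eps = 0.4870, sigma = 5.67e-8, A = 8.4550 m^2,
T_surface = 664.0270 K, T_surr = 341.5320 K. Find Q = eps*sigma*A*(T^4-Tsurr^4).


T^4 = 1.9442e+11
Tsurr^4 = 1.3606e+10
Q = 0.4870 * 5.67e-8 * 8.4550 * 1.8082e+11 = 42214.3609 W

42214.3609 W


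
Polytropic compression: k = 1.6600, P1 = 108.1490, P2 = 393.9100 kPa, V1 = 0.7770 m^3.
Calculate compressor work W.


(k-1)/k = 0.3976
(P2/P1)^exp = 1.6718
W = 2.5152 * 108.1490 * 0.7770 * (1.6718 - 1) = 141.9971 kJ

141.9971 kJ


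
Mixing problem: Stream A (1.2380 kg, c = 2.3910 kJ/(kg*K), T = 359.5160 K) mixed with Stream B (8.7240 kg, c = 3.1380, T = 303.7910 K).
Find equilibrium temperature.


num = 9380.7439
den = 30.3360
Tf = 309.2284 K

309.2284 K


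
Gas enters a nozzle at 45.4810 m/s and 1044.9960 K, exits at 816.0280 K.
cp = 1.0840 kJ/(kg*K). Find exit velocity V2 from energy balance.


dT = 228.9680 K
2*cp*1000*dT = 496402.6240
V1^2 = 2068.5214
V2 = sqrt(498471.1454) = 706.0249 m/s

706.0249 m/s


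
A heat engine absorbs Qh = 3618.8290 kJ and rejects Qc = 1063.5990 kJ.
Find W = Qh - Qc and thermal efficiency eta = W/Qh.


W = 3618.8290 - 1063.5990 = 2555.2300 kJ
eta = 2555.2300 / 3618.8290 = 0.7061 = 70.6093%

W = 2555.2300 kJ, eta = 70.6093%


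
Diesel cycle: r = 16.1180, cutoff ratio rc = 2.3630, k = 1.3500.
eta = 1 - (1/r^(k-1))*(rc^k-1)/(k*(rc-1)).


r^(k-1) = 2.6458
rc^k = 3.1928
eta = 0.5496 = 54.9581%

54.9581%


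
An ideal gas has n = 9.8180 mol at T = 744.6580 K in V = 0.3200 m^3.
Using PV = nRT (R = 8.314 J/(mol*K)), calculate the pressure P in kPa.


P = nRT/V = 9.8180 * 8.314 * 744.6580 / 0.3200
= 60784.0884 / 0.3200 = 189950.2761 Pa = 189.9503 kPa

189.9503 kPa


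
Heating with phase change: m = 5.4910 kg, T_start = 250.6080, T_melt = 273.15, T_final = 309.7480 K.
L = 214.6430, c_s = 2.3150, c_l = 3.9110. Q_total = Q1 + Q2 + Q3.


Q1 (sensible, solid) = 5.4910 * 2.3150 * 22.5420 = 286.5464 kJ
Q2 (latent) = 5.4910 * 214.6430 = 1178.6047 kJ
Q3 (sensible, liquid) = 5.4910 * 3.9110 * 36.5980 = 785.9531 kJ
Q_total = 2251.1041 kJ

2251.1041 kJ


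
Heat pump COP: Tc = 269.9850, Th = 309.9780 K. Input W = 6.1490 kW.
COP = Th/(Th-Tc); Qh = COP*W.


COP = 309.9780 / 39.9930 = 7.7508
Qh = 7.7508 * 6.1490 = 47.6597 kW

COP = 7.7508, Qh = 47.6597 kW


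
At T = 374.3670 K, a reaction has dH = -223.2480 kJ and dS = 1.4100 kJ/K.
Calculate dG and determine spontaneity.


T*dS = 374.3670 * 1.4100 = 527.8575 kJ
dG = -223.2480 - 527.8575 = -751.1055 kJ (spontaneous)

dG = -751.1055 kJ, spontaneous


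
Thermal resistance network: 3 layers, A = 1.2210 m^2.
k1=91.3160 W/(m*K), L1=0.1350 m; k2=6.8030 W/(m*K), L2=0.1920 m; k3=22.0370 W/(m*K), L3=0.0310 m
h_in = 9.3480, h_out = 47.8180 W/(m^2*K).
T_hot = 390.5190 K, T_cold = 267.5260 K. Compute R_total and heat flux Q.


R_conv_in = 1/(9.3480*1.2210) = 0.0876
R_1 = 0.1350/(91.3160*1.2210) = 0.0012
R_2 = 0.1920/(6.8030*1.2210) = 0.0231
R_3 = 0.0310/(22.0370*1.2210) = 0.0012
R_conv_out = 1/(47.8180*1.2210) = 0.0171
R_total = 0.1302 K/W
Q = 122.9930 / 0.1302 = 944.5211 W

R_total = 0.1302 K/W, Q = 944.5211 W


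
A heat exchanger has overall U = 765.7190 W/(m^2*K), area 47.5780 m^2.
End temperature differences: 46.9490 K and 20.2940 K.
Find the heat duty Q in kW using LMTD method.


LMTD = 31.7799 K
Q = 765.7190 * 47.5780 * 31.7799 = 1157787.0347 W = 1157.7870 kW

1157.7870 kW


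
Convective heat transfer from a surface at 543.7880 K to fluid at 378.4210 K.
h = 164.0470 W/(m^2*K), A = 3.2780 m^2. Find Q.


dT = 165.3670 K
Q = 164.0470 * 3.2780 * 165.3670 = 88925.4537 W

88925.4537 W


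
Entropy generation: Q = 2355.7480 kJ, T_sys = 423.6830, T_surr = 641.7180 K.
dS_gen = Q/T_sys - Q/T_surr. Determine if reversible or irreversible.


dS_sys = 2355.7480/423.6830 = 5.5602 kJ/K
dS_surr = -2355.7480/641.7180 = -3.6710 kJ/K
dS_gen = 5.5602 - 3.6710 = 1.8892 kJ/K (irreversible)

dS_gen = 1.8892 kJ/K, irreversible


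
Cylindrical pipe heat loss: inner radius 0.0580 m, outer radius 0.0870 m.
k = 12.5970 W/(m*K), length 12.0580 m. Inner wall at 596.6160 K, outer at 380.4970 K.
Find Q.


dT = 216.1190 K
ln(ro/ri) = 0.4055
Q = 2*pi*12.5970*12.0580*216.1190 / 0.4055 = 508700.0019 W

508700.0019 W


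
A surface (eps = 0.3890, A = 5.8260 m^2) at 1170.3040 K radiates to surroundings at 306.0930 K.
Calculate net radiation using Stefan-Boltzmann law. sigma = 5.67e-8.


T^4 = 1.8758e+12
Tsurr^4 = 8.7784e+09
Q = 0.3890 * 5.67e-8 * 5.8260 * 1.8671e+12 = 239916.8530 W

239916.8530 W


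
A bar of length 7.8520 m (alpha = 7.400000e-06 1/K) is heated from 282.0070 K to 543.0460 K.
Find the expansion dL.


dT = 261.0390 K
dL = 7.400000e-06 * 7.8520 * 261.0390 = 0.015168 m
L_final = 7.867168 m

dL = 0.015168 m


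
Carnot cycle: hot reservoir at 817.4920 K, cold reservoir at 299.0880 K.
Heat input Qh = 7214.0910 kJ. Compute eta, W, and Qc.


eta = 1 - 299.0880/817.4920 = 0.6341
W = 0.6341 * 7214.0910 = 4574.7403 kJ
Qc = 7214.0910 - 4574.7403 = 2639.3507 kJ

eta = 63.4140%, W = 4574.7403 kJ, Qc = 2639.3507 kJ


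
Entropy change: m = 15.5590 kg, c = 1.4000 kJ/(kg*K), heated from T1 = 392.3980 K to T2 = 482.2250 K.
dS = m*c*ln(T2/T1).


T2/T1 = 1.2289
ln(T2/T1) = 0.2061
dS = 15.5590 * 1.4000 * 0.2061 = 4.4901 kJ/K

4.4901 kJ/K


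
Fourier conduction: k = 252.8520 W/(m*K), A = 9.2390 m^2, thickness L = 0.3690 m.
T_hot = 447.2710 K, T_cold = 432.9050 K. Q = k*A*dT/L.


dT = 14.3660 K
Q = 252.8520 * 9.2390 * 14.3660 / 0.3690 = 90949.6132 W

90949.6132 W


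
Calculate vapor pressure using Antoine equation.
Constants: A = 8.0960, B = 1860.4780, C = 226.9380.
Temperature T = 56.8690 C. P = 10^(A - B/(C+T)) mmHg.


C+T = 283.8070
B/(C+T) = 6.5554
log10(P) = 8.0960 - 6.5554 = 1.5406
P = 10^1.5406 = 34.7189 mmHg

34.7189 mmHg


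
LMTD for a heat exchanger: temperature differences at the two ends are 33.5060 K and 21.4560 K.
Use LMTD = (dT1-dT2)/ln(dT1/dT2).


dT1/dT2 = 1.5616
ln(dT1/dT2) = 0.4457
LMTD = 12.0500 / 0.4457 = 27.0349 K

27.0349 K


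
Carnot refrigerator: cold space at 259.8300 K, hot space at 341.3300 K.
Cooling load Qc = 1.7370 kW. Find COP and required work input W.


COP = 259.8300 / 81.5000 = 3.1881
W = 1.7370 / 3.1881 = 0.5448 kW

COP = 3.1881, W = 0.5448 kW


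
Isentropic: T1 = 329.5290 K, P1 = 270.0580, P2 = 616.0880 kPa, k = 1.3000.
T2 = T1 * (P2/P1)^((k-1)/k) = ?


(k-1)/k = 0.2308
(P2/P1)^exp = 1.2096
T2 = 329.5290 * 1.2096 = 398.6134 K

398.6134 K


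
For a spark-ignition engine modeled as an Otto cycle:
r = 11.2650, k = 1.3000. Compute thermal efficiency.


r^(k-1) = 2.0679
eta = 1 - 1/2.0679 = 0.5164 = 51.6406%

51.6406%


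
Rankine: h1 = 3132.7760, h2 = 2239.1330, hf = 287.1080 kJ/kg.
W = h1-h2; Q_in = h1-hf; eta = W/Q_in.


W = 893.6430 kJ/kg
Q_in = 2845.6680 kJ/kg
eta = 0.3140 = 31.4036%

eta = 31.4036%


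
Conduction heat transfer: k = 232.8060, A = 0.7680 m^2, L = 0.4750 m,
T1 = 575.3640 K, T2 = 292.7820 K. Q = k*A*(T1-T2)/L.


dT = 282.5820 K
Q = 232.8060 * 0.7680 * 282.5820 / 0.4750 = 106366.8441 W

106366.8441 W


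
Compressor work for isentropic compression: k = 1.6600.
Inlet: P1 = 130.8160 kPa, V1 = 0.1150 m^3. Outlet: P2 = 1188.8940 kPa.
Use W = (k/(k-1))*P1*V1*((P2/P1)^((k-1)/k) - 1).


(k-1)/k = 0.3976
(P2/P1)^exp = 2.4048
W = 2.5152 * 130.8160 * 0.1150 * (2.4048 - 1) = 53.1551 kJ

53.1551 kJ


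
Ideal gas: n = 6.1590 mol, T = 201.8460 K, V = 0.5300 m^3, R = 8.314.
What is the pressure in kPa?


P = nRT/V = 6.1590 * 8.314 * 201.8460 / 0.5300
= 10335.7113 / 0.5300 = 19501.3421 Pa = 19.5013 kPa

19.5013 kPa


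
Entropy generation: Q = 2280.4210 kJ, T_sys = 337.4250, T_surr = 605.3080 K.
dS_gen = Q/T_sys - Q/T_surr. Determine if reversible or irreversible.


dS_sys = 2280.4210/337.4250 = 6.7583 kJ/K
dS_surr = -2280.4210/605.3080 = -3.7674 kJ/K
dS_gen = 6.7583 - 3.7674 = 2.9909 kJ/K (irreversible)

dS_gen = 2.9909 kJ/K, irreversible


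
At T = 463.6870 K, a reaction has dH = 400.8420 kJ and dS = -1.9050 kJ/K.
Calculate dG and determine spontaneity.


T*dS = 463.6870 * -1.9050 = -883.3237 kJ
dG = 400.8420 + 883.3237 = 1284.1657 kJ (non-spontaneous)

dG = 1284.1657 kJ, non-spontaneous


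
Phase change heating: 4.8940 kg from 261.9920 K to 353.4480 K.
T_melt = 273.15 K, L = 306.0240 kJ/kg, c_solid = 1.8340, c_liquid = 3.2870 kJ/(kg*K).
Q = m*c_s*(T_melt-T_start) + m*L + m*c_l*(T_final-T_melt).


Q1 (sensible, solid) = 4.8940 * 1.8340 * 11.1580 = 100.1497 kJ
Q2 (latent) = 4.8940 * 306.0240 = 1497.6815 kJ
Q3 (sensible, liquid) = 4.8940 * 3.2870 * 80.2980 = 1291.7200 kJ
Q_total = 2889.5512 kJ

2889.5512 kJ


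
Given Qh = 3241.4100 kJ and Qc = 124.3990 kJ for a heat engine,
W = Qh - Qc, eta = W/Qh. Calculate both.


W = 3241.4100 - 124.3990 = 3117.0110 kJ
eta = 3117.0110 / 3241.4100 = 0.9616 = 96.1622%

W = 3117.0110 kJ, eta = 96.1622%


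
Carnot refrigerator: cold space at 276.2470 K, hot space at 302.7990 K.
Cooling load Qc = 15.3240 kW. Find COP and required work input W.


COP = 276.2470 / 26.5520 = 10.4040
W = 15.3240 / 10.4040 = 1.4729 kW

COP = 10.4040, W = 1.4729 kW


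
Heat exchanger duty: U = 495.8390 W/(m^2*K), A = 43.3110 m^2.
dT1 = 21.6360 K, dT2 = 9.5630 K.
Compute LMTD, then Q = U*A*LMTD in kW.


LMTD = 14.7871 K
Q = 495.8390 * 43.3110 * 14.7871 = 317556.2905 W = 317.5563 kW

317.5563 kW


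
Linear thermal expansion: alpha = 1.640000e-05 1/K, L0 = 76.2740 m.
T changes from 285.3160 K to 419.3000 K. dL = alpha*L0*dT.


dT = 133.9840 K
dL = 1.640000e-05 * 76.2740 * 133.9840 = 0.167600 m
L_final = 76.441600 m

dL = 0.167600 m


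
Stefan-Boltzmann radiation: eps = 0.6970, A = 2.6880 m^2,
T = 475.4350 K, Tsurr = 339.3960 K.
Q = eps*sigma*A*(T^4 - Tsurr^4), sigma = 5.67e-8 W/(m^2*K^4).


T^4 = 5.1093e+10
Tsurr^4 = 1.3269e+10
Q = 0.6970 * 5.67e-8 * 2.6880 * 3.7825e+10 = 4018.1009 W

4018.1009 W


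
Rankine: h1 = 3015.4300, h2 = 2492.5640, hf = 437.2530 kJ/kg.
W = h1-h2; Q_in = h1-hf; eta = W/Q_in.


W = 522.8660 kJ/kg
Q_in = 2578.1770 kJ/kg
eta = 0.2028 = 20.2805%

eta = 20.2805%


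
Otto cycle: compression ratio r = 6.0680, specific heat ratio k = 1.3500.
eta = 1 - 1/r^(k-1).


r^(k-1) = 1.8796
eta = 1 - 1/1.8796 = 0.4680 = 46.7973%

46.7973%


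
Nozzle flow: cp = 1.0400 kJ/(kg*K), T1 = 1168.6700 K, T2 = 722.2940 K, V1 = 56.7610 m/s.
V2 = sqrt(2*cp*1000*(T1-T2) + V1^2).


dT = 446.3760 K
2*cp*1000*dT = 928462.0800
V1^2 = 3221.8111
V2 = sqrt(931683.8911) = 965.2377 m/s

965.2377 m/s


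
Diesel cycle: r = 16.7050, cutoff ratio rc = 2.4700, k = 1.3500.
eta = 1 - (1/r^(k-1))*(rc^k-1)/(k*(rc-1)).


r^(k-1) = 2.6791
rc^k = 3.3895
eta = 0.5506 = 55.0565%

55.0565%


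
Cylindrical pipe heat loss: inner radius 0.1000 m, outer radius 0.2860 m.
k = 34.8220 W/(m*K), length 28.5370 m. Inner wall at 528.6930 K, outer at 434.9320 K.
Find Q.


dT = 93.7610 K
ln(ro/ri) = 1.0508
Q = 2*pi*34.8220*28.5370*93.7610 / 1.0508 = 557102.5212 W

557102.5212 W


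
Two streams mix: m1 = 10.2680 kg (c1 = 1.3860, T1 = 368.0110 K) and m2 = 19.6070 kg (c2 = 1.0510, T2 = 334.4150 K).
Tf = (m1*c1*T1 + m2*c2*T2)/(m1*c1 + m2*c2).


num = 12128.6049
den = 34.8384
Tf = 348.1389 K

348.1389 K


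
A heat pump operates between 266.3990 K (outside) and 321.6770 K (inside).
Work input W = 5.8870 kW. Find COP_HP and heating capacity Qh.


COP = 321.6770 / 55.2780 = 5.8193
Qh = 5.8193 * 5.8870 = 34.2580 kW

COP = 5.8193, Qh = 34.2580 kW


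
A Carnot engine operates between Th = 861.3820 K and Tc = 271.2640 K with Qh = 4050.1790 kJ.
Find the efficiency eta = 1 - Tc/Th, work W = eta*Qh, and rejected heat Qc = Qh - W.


eta = 1 - 271.2640/861.3820 = 0.6851
W = 0.6851 * 4050.1790 = 2774.7080 kJ
Qc = 4050.1790 - 2774.7080 = 1275.4710 kJ

eta = 68.5083%, W = 2774.7080 kJ, Qc = 1275.4710 kJ


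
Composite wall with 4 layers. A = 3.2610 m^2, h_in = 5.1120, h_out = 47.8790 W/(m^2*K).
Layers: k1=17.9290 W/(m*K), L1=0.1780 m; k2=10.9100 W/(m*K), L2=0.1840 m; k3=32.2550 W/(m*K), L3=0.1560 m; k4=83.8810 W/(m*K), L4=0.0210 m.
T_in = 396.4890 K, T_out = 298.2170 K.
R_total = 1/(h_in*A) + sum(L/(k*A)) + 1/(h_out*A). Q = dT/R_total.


R_conv_in = 1/(5.1120*3.2610) = 0.0600
R_1 = 0.1780/(17.9290*3.2610) = 0.0030
R_2 = 0.1840/(10.9100*3.2610) = 0.0052
R_3 = 0.1560/(32.2550*3.2610) = 0.0015
R_4 = 0.0210/(83.8810*3.2610) = 7.6772e-05
R_conv_out = 1/(47.8790*3.2610) = 0.0064
R_total = 0.0762 K/W
Q = 98.2720 / 0.0762 = 1290.1985 W

R_total = 0.0762 K/W, Q = 1290.1985 W


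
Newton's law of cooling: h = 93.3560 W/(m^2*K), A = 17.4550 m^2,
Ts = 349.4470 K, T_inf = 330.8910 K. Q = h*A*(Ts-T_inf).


dT = 18.5560 K
Q = 93.3560 * 17.4550 * 18.5560 = 30237.5398 W

30237.5398 W


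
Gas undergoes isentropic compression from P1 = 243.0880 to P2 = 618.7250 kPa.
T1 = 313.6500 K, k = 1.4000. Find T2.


(k-1)/k = 0.2857
(P2/P1)^exp = 1.3059
T2 = 313.6500 * 1.3059 = 409.6089 K

409.6089 K


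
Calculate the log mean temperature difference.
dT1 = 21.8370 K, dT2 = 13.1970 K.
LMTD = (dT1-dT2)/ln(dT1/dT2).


dT1/dT2 = 1.6547
ln(dT1/dT2) = 0.5036
LMTD = 8.6400 / 0.5036 = 17.1559 K

17.1559 K


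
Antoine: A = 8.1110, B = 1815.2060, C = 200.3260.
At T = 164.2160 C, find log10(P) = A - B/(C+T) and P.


C+T = 364.5420
B/(C+T) = 4.9794
log10(P) = 8.1110 - 4.9794 = 3.1316
P = 10^3.1316 = 1353.8942 mmHg

1353.8942 mmHg


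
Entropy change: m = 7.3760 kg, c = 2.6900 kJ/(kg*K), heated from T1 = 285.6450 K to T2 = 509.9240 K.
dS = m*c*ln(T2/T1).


T2/T1 = 1.7852
ln(T2/T1) = 0.5795
dS = 7.3760 * 2.6900 * 0.5795 = 11.4984 kJ/K

11.4984 kJ/K


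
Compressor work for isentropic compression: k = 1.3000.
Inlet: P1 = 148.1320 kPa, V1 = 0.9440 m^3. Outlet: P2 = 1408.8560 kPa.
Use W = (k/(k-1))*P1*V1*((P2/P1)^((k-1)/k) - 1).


(k-1)/k = 0.2308
(P2/P1)^exp = 1.6817
W = 4.3333 * 148.1320 * 0.9440 * (1.6817 - 1) = 413.0680 kJ

413.0680 kJ


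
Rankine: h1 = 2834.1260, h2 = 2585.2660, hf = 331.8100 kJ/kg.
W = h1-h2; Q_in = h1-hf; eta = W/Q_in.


W = 248.8600 kJ/kg
Q_in = 2502.3160 kJ/kg
eta = 0.0995 = 9.9452%

eta = 9.9452%


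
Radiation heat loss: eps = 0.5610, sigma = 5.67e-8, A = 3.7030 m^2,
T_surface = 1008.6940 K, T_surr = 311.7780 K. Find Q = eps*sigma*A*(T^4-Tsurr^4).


T^4 = 1.0352e+12
Tsurr^4 = 9.4489e+09
Q = 0.5610 * 5.67e-8 * 3.7030 * 1.0258e+12 = 120824.5619 W

120824.5619 W


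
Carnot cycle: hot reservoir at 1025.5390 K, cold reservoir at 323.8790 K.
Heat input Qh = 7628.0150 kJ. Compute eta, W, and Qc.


eta = 1 - 323.8790/1025.5390 = 0.6842
W = 0.6842 * 7628.0150 = 5218.9853 kJ
Qc = 7628.0150 - 5218.9853 = 2409.0297 kJ

eta = 68.4187%, W = 5218.9853 kJ, Qc = 2409.0297 kJ


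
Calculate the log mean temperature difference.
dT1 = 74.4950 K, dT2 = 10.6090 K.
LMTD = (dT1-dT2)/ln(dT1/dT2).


dT1/dT2 = 7.0219
ln(dT1/dT2) = 1.9490
LMTD = 63.8860 / 1.9490 = 32.7784 K

32.7784 K


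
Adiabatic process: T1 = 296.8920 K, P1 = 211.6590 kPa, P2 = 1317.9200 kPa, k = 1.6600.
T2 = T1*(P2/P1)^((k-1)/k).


(k-1)/k = 0.3976
(P2/P1)^exp = 2.0691
T2 = 296.8920 * 2.0691 = 614.3071 K

614.3071 K


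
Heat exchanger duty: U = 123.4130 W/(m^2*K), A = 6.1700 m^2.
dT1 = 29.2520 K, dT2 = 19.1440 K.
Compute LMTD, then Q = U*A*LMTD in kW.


LMTD = 23.8420 K
Q = 123.4130 * 6.1700 * 23.8420 = 18154.6492 W = 18.1546 kW

18.1546 kW


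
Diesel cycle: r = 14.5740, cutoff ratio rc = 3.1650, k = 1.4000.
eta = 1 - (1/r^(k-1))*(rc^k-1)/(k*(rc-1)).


r^(k-1) = 2.9203
rc^k = 5.0179
eta = 0.5461 = 54.6076%

54.6076%


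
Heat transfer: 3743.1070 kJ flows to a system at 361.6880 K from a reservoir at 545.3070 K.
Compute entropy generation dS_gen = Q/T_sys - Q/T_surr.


dS_sys = 3743.1070/361.6880 = 10.3490 kJ/K
dS_surr = -3743.1070/545.3070 = -6.8642 kJ/K
dS_gen = 10.3490 - 6.8642 = 3.4848 kJ/K (irreversible)

dS_gen = 3.4848 kJ/K, irreversible


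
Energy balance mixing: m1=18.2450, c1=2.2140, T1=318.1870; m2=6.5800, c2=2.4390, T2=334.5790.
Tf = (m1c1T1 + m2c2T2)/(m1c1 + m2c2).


num = 18222.5137
den = 56.4430
Tf = 322.8478 K

322.8478 K
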